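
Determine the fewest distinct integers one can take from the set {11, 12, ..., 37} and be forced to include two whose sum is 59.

Group the elements by complementary pair {x, 59−x}: {22,37}, {23,36}, {24,35}, …, giving 8 two-element pairs and 11 integers whose partner 59−x falls outside [11,37].
Treating each of those 19 groups as a pigeonhole, one can pick one integer per group — 19 integers — with no two summing to 59.
The 20th integer lands in an occupied pair, forcing a sum of 59.

20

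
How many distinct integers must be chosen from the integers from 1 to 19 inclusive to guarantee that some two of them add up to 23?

Two chosen integers sum to 23 exactly when both halves of some pair {x, 23−x} with 4 ≤ x ≤ 23−x ≤ 19 are chosen — 8 such pairs.
The remaining 3 elements (those with no distinct partner in range) can never complete a 23-sum, so the worst case takes all of them and one from each pair: 3 + 8 = 11.
The 12th integer has to be the second member of some pair, so 11 + 1 = 12.

12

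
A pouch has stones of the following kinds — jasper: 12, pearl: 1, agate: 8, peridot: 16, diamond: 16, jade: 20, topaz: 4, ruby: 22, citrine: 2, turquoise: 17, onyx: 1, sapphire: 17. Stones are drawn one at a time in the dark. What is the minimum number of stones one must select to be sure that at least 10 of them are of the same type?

Pigeonhole: put each drawn stone into a box by type. The largest draw with every box below 10 takes min(count, 9) from each type; types with fewer than 9 contribute all they have.
Σ min(cᵢ, 9) = 9 + 1 + 8 + 9 + 9 + 9 + 4 + 9 + 2 + 9 + 1 + 9 = 79.
Draw number 79 + 1 = 80 must push one box to 10.

80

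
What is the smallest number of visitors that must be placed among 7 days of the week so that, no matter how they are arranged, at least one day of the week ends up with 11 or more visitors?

With 70 visitors one could put exactly 10 in each of the 7 days of the week, and no day of the week would reach 11.
Pigeonhole: one more visitor must land in a day of the week that already has 10, giving it 11.
So 7 × 10 + 1 = 71 visitors are required.

71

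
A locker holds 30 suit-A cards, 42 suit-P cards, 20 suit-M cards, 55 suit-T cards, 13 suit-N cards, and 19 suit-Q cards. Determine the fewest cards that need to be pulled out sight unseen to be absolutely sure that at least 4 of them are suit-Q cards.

In the worst case for collecting suit-Q cards, every non-suit-Q card comes out first.
There are 30 + 42 + 20 + 55 + 13 = 160 non-suit-Q cards altogether.
After those, each further card must be suit-Q, so 160 + 4 = 164 draws guarantee 4 suit-Q cards.

164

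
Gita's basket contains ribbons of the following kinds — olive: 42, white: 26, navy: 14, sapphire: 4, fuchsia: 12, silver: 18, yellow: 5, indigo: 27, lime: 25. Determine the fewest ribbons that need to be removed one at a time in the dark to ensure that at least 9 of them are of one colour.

66

The 9 colours are the holes; the ribbons drawn are the pigeons.
To avoid 9 of any one colour, the worst case takes at most 8 of each colour, or every ribbon of a colour that has fewer than 8.
That gives 8 + 8 + 8 + 4 + 8 + 8 + 5 + 8 + 8 = 65 ribbons with no colour reaching 9.
The next ribbon forces some colour to 9, so 65 + 1 = 66.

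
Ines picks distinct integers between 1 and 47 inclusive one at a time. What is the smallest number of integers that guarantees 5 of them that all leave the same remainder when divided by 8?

By pigeonhole, the 8 residue classes mod 8 are the pigeonholes.
With 32 integers one could put 4 in each residue class and have no class reach 5.
The 33rd integer pushes some class to 5, so 8·4 + 1 = 33.

33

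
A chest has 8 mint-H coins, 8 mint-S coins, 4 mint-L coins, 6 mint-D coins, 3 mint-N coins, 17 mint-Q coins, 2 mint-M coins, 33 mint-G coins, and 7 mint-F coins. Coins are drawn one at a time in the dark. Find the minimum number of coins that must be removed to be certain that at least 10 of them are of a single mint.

An adversary could hand out at most 9 coins per mint (7 mints run out sooner): 8 + 8 + 4 + 6 + 3 + 9 + 2 + 9 + 7 = 56 coins and still no mint has 10.
By the pigeonhole principle, one more coin lands in a mint already at 9, so 57 draws are enough and 56 are not.

57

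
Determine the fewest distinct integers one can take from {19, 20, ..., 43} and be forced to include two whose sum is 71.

Two chosen integers sum to 71 exactly when both halves of some pair {x, 71−x} with 28 ≤ x ≤ 71−x ≤ 43 are chosen — 8 such pairs.
The remaining 9 elements (those with no distinct partner in range) can never complete a 71-sum, so the worst case takes all of them and one from each pair: 9 + 8 = 17.
The 18th integer has to be the second member of some pair, so 17 + 1 = 18.

18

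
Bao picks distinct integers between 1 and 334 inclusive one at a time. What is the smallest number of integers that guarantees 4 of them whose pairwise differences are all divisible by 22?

Integers whose pairwise differences are multiples of 22 are exactly those sharing a remainder mod 22. The 22 residue classes mod 22 are the pigeonholes.
With 66 integers one could put 3 in each residue class and have no class reach 4.
The 67th integer pushes some class to 4, so 22·3 + 1 = 67.

67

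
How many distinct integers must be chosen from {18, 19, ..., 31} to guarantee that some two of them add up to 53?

10

Group the elements by complementary pair {x, 53−x}: {22,31}, {23,30}, {24,29}, …, giving 5 two-element pairs and 4 integers whose partner 53−x falls outside [18,31].
Treating each of those 9 groups as a pigeonhole, one can pick one integer per group — 9 integers — with no two summing to 53.
The 10th integer lands in an occupied pair, forcing a sum of 53.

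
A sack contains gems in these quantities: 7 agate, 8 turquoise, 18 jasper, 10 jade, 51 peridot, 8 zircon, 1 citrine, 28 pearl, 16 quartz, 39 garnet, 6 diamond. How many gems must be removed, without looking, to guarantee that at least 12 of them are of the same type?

Put each drawn gem into a box by type. The largest draw with every box below 12 takes min(count, 11) from each type; types with fewer than 11 contribute all they have.
Σ min(cᵢ, 11) = 7 + 8 + 11 + 10 + 11 + 8 + 1 + 11 + 11 + 11 + 6 = 95.
Draw number 95 + 1 = 96 must push one box to 12.

96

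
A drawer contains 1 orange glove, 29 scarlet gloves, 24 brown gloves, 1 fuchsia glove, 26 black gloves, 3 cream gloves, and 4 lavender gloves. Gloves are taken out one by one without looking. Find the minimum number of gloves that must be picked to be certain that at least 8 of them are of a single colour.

31

An adversary could hand out at most 7 gloves per colour (4 colours run out sooner): 1 + 7 + 7 + 1 + 7 + 3 + 4 = 30 gloves and still no colour has 8.
One more glove lands in a colour already at 7, so 31 draws are enough and 30 are not.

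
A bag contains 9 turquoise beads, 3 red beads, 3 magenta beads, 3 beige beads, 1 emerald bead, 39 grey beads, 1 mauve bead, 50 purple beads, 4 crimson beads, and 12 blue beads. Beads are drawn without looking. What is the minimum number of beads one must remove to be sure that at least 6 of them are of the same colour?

36

The 10 colours are the holes; the beads drawn are the pigeons.
To avoid 6 of any one colour, the worst case takes at most 5 of each colour, or every bead of a colour that has fewer than 5.
That gives 5 + 3 + 3 + 3 + 1 + 5 + 1 + 5 + 4 + 5 = 35 beads with no colour reaching 6.
The next bead forces some colour to 6, so 35 + 1 = 36.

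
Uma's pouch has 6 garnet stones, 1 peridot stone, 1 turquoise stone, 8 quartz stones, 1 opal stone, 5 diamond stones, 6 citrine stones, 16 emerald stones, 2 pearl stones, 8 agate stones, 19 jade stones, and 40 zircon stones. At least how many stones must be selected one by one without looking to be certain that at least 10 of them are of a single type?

An adversary could hand out at most 9 stones per type (9 types run out sooner): 6 + 1 + 1 + 8 + 1 + 5 + 6 + 9 + 2 + 8 + 9 + 9 = 65 stones and still no type has 10.
One more stone lands in a type already at 9, so 66 draws are enough and 65 are not.

66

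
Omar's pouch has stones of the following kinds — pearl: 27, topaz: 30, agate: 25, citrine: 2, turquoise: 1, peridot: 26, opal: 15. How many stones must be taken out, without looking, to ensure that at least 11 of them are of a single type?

54

Pigeonhole: put each drawn stone into a box by type. The largest draw with every box below 11 takes min(count, 10) from each type; types with fewer than 10 contribute all they have.
Σ min(cᵢ, 10) = 10 + 10 + 10 + 2 + 1 + 10 + 10 = 53.
Draw number 53 + 1 = 54 must push one box to 11.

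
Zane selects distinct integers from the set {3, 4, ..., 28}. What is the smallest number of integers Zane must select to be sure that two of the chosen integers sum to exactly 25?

17

Group the elements by complementary pair {x, 25−x}: {3,22}, {4,21}, {5,20}, …, giving 10 two-element pairs and 6 integers whose partner 25−x falls outside [3,28].
By pigeonhole, treating each of those 16 groups as a pigeonhole, one can pick one integer per group — 16 integers — with no two summing to 25.
The 17th integer lands in an occupied pair, forcing a sum of 25.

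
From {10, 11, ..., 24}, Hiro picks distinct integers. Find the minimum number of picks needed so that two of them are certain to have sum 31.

10

Two chosen integers sum to 31 exactly when both halves of some pair {x, 31−x} with 10 ≤ x ≤ 31−x ≤ 21 are chosen — 6 such pairs.
The remaining 3 elements (those with no distinct partner in range) can never complete a 31-sum, so the worst case takes all of them and one from each pair: 3 + 6 = 9.
The 10th integer has to be the second member of some pair, so 9 + 1 = 10.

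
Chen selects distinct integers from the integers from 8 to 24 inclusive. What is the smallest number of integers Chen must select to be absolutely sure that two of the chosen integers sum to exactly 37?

12

Group the elements by complementary pair {x, 37−x}: {13,24}, {14,23}, {15,22}, …, giving 6 two-element pairs and 5 integers whose partner 37−x falls outside [8,24].
By the pigeonhole principle, treating each of those 11 groups as a pigeonhole, one can pick one integer per group — 11 integers — with no two summing to 37.
The 12th integer lands in an occupied pair, forcing a sum of 37.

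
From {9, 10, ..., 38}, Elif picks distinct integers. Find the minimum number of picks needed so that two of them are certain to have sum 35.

A set avoiding the sum 35 can contain at most one of each pair {x, 35−x}, plus the 12 elements whose complement lies outside the range.
The integers 18, …, 38 (21 of them) are such a set: any two sum to at least 18+19 = 37 > 35.
Any 22nd integer completes one of the 9 pairs, so 22 choices force a sum of 35.

22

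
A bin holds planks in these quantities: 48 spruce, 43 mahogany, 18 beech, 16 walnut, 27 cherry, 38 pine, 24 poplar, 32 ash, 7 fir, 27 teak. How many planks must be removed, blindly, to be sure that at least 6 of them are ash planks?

In the worst case for collecting ash planks, every non-ash plank comes out first.
There are 48 + 43 + 18 + 16 + 27 + 38 + 24 + 7 + 27 = 248 non-ash planks altogether.
After those, each further plank must be ash, so 248 + 6 = 254 draws guarantee 6 ash planks.

254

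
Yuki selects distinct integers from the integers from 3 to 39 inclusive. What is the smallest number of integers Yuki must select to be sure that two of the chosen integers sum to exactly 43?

Group the elements by complementary pair {x, 43−x}: {4,39}, {5,38}, {6,37}, …, giving 18 two-element pairs and 1 integer whose partner 43−x falls outside [3,39].
Pigeonhole: treating each of those 19 groups as a pigeonhole, one can pick one integer per group — 19 integers — with no two summing to 43.
The 20th integer lands in an occupied pair, forcing a sum of 43.

20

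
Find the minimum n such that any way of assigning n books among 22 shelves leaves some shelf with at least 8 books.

155

With 154 books one could put exactly 7 in each of the 22 shelves, and no shelf would reach 8.
By the pigeonhole principle, one more book must land in a shelf that already has 7, giving it 8.
So 22 × 7 + 1 = 155 books are required.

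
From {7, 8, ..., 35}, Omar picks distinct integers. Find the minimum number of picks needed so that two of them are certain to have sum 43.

16

Group the elements by complementary pair {x, 43−x}: {8,35}, {9,34}, {10,33}, …, giving 14 two-element pairs and 1 integer whose partner 43−x falls outside [7,35].
Treating each of those 15 groups as a pigeonhole, one can pick one integer per group — 15 integers — with no two summing to 43.
The 16th integer lands in an occupied pair, forcing a sum of 43.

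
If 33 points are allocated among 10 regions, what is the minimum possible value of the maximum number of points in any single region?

4

By pigeonhole, the 10 regions are the holes and the 33 points are the pigeons.
If every region held at most 3 points, the total would be at most 10 × 3 = 30, which is less than 33.
So some region holds at least ⌈33/10⌉ = 4 points.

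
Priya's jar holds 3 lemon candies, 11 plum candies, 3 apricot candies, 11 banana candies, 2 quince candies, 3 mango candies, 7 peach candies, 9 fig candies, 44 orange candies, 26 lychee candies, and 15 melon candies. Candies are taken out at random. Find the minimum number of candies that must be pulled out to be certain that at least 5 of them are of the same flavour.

An adversary could hand out at most 4 candies per flavour (4 flavours run out sooner): 3 + 4 + 3 + 4 + 2 + 3 + 4 + 4 + 4 + 4 + 4 = 39 candies and still no flavour has 5.
One more candy lands in a flavour already at 4, so 40 draws are enough and 39 are not.

40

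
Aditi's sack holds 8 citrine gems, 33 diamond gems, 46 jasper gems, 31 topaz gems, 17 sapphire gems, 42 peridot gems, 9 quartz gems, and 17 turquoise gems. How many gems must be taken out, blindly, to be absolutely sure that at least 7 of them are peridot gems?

168

In the worst case for collecting peridot gems, every non-peridot gem comes out first.
There are 8 + 33 + 46 + 31 + 17 + 9 + 17 = 161 non-peridot gems altogether.
After those, each further gem must be peridot, so 161 + 7 = 168 draws guarantee 7 peridot gems.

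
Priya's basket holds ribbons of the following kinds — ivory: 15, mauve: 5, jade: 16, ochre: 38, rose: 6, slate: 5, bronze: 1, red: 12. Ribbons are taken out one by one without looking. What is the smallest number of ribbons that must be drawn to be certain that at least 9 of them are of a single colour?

50

The 8 colours are the holes; the ribbons drawn are the pigeons.
To avoid 9 of any one colour, the worst case takes at most 8 of each colour, or every ribbon of a colour that has fewer than 8.
That gives 8 + 5 + 8 + 8 + 6 + 5 + 1 + 8 = 49 ribbons with no colour reaching 9.
The next ribbon forces some colour to 9, so 49 + 1 = 50.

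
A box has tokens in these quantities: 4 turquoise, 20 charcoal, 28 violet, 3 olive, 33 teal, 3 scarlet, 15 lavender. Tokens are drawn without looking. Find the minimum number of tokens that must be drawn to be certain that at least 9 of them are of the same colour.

43

The 7 colours are the holes; the tokens drawn are the pigeons.
To avoid 9 of any one colour, the worst case takes at most 8 of each colour, or every token of a colour that has fewer than 8.
That gives 4 + 8 + 8 + 3 + 8 + 3 + 8 = 42 tokens with no colour reaching 9.
The next token forces some colour to 9, so 42 + 1 = 43.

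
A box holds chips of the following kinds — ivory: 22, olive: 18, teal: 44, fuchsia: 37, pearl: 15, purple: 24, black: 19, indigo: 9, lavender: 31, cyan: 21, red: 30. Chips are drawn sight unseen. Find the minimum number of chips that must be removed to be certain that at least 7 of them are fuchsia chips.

In the worst case for collecting fuchsia chips, every non-fuchsia chip comes out first.
There are 22 + 18 + 44 + 15 + 24 + 19 + 9 + 31 + 21 + 30 = 233 non-fuchsia chips altogether.
After those, each further chip must be fuchsia, so 233 + 7 = 240 draws guarantee 7 fuchsia chips.

240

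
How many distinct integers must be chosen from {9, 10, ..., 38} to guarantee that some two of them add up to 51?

Two chosen integers sum to 51 exactly when both halves of some pair {x, 51−x} with 13 ≤ x ≤ 51−x ≤ 38 are chosen — 13 such pairs.
The remaining 4 elements (those with no distinct partner in range) can never complete a 51-sum, so the worst case takes all of them and one from each pair: 4 + 13 = 17.
Pigeonhole: the 18th integer has to be the second member of some pair, so 17 + 1 = 18.

18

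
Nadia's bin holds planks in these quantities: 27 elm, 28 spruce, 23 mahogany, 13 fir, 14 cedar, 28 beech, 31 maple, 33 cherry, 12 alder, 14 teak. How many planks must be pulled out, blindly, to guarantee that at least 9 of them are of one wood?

Put each drawn plank into a box by wood. The largest draw with every box below 9 takes min(count, 8) from each wood.
Σ min(cᵢ, 8) = 8 + 8 + 8 + 8 + 8 + 8 + 8 + 8 + 8 + 8 = 80.
Draw number 80 + 1 = 81 must push one box to 9.

81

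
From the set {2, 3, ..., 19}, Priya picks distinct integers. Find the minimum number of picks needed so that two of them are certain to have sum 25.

A set avoiding the sum 25 can contain at most one of each pair {x, 25−x}, plus the 4 elements whose complement lies outside the range.
The integers 2, …, 12 (11 of them) are such a set: any two sum to at least 2+3 = 5 and at most 11+12 = 23 < 25.
By pigeonhole, any 12th integer completes one of the 7 pairs, so 12 choices force a sum of 25.

12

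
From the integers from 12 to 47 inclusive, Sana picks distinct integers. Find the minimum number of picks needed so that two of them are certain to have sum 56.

21

Two chosen integers sum to 56 exactly when both halves of some pair {x, 56−x} with 12 ≤ x ≤ 56−x ≤ 44 are chosen — 16 such pairs.
The remaining 4 elements (those with no distinct partner in range) can never complete a 56-sum, so the worst case takes all of them and one from each pair: 4 + 16 = 20.
Pigeonhole: the 21st integer has to be the second member of some pair, so 20 + 1 = 21.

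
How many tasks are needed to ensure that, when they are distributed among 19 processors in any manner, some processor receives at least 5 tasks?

77

With 76 tasks one could put exactly 4 in each of the 19 processors, and no processor would reach 5.
One more task must land in a processor that already has 4, giving it 5.
So 19 × 4 + 1 = 77 tasks are required.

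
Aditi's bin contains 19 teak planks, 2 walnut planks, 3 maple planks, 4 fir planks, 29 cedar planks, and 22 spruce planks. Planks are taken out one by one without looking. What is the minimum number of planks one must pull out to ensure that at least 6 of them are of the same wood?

25

By pigeonhole, put each drawn plank into a box by wood. The largest draw with every box below 6 takes min(count, 5) from each wood; woods with fewer than 5 contribute all they have.
Σ min(cᵢ, 5) = 5 + 2 + 3 + 4 + 5 + 5 = 24.
Draw number 24 + 1 = 25 must push one box to 6.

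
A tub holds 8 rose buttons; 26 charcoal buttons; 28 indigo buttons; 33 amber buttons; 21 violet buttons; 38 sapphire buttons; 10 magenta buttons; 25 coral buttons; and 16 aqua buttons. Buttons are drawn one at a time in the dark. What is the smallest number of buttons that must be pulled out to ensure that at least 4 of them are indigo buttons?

In the worst case for collecting indigo buttons, every non-indigo button comes out first.
There are 8 + 26 + 33 + 21 + 38 + 10 + 25 + 16 = 177 non-indigo buttons altogether.
After those, each further button must be indigo, so 177 + 4 = 181 draws guarantee 4 indigo buttons.

181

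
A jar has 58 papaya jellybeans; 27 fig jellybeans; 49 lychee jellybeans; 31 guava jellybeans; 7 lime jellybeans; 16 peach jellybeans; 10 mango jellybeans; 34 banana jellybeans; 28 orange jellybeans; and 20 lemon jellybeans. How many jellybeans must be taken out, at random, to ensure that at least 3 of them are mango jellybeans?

In the worst case for collecting mango jellybeans, every non-mango jellybean comes out first.
There are 58 + 27 + 49 + 31 + 7 + 16 + 34 + 28 + 20 = 270 non-mango jellybeans altogether.
After those, each further jellybean must be mango, so 270 + 3 = 273 draws guarantee 3 mango jellybeans.

273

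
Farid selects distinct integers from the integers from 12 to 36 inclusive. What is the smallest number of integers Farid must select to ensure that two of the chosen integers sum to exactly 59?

19

Two chosen integers sum to 59 exactly when both halves of some pair {x, 59−x} with 23 ≤ x ≤ 59−x ≤ 36 are chosen — 7 such pairs.
The remaining 11 elements (those with no distinct partner in range) can never complete a 59-sum, so the worst case takes all of them and one from each pair: 11 + 7 = 18.
By the pigeonhole principle, the 19th integer has to be the second member of some pair, so 18 + 1 = 19.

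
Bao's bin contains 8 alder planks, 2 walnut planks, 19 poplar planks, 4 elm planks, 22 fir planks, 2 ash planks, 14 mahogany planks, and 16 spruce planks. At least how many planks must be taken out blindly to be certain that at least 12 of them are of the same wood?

Pigeonhole: put each drawn plank into a box by wood. The largest draw with every box below 12 takes min(count, 11) from each wood; woods with fewer than 11 contribute all they have.
Σ min(cᵢ, 11) = 8 + 2 + 11 + 4 + 11 + 2 + 11 + 11 = 60.
Draw number 60 + 1 = 61 must push one box to 12.

61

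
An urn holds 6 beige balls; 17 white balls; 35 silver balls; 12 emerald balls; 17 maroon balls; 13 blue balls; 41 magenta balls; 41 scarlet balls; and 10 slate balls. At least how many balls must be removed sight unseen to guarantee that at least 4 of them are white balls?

In the worst case for collecting white balls, every non-white ball comes out first.
There are 6 + 35 + 12 + 17 + 13 + 41 + 41 + 10 = 175 non-white balls altogether.
After those, each further ball must be white, so 175 + 4 = 179 draws guarantee 4 white balls.

179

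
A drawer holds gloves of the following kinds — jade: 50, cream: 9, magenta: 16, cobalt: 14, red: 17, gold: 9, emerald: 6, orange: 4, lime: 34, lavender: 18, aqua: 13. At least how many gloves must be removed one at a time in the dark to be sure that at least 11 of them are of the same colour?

An adversary could hand out at most 10 gloves per colour (4 colours run out sooner): 10 + 9 + 10 + 10 + 10 + 9 + 6 + 4 + 10 + 10 + 10 = 98 gloves and still no colour has 11.
By pigeonhole, one more glove lands in a colour already at 10, so 99 draws are enough and 98 are not.

99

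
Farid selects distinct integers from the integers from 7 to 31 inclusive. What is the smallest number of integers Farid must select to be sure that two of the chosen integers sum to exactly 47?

Two chosen integers sum to 47 exactly when both halves of some pair {x, 47−x} with 16 ≤ x ≤ 47−x ≤ 31 are chosen — 8 such pairs.
The remaining 9 elements (those with no distinct partner in range) can never complete a 47-sum, so the worst case takes all of them and one from each pair: 9 + 8 = 17.
Pigeonhole: the 18th integer has to be the second member of some pair, so 17 + 1 = 18.

18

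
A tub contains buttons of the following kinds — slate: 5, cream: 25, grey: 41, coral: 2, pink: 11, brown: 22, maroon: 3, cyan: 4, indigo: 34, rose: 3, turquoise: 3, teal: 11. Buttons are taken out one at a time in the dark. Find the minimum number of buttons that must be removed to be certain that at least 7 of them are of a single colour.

57

By the pigeonhole principle, the 12 colours are the holes; the buttons drawn are the pigeons.
To avoid 7 of any one colour, the worst case takes at most 6 of each colour, or every button of a colour that has fewer than 6.
That gives 5 + 6 + 6 + 2 + 6 + 6 + 3 + 4 + 6 + 3 + 3 + 6 = 56 buttons with no colour reaching 7.
The next button forces some colour to 7, so 56 + 1 = 57.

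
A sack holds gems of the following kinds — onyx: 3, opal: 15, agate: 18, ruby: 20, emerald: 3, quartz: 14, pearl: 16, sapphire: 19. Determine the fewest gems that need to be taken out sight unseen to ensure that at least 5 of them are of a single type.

31

By the pigeonhole principle, put each drawn gem into a box by type. The largest draw with every box below 5 takes min(count, 4) from each type; types with fewer than 4 contribute all they have.
Σ min(cᵢ, 4) = 3 + 4 + 4 + 4 + 3 + 4 + 4 + 4 = 30.
Draw number 30 + 1 = 31 must push one box to 5.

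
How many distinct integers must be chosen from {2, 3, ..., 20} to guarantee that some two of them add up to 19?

12

Group the elements by complementary pair {x, 19−x}: {2,17}, {3,16}, {4,15}, …, giving 8 two-element pairs and 3 integers whose partner 19−x falls outside [2,20].
Treating each of those 11 groups as a pigeonhole, one can pick one integer per group — 11 integers — with no two summing to 19.
The 12th integer lands in an occupied pair, forcing a sum of 19.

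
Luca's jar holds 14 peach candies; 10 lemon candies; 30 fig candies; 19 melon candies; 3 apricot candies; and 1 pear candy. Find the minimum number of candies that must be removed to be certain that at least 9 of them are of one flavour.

37

Put each drawn candy into a box by flavour. The largest draw with every box below 9 takes min(count, 8) from each flavour; flavours with fewer than 8 contribute all they have.
Σ min(cᵢ, 8) = 8 + 8 + 8 + 8 + 3 + 1 = 36.
Draw number 36 + 1 = 37 must push one box to 9.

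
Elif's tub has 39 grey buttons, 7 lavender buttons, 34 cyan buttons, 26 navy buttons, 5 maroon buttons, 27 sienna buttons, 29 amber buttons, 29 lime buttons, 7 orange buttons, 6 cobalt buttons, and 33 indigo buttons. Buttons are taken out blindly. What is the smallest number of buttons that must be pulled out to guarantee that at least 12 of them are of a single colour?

The 11 colours are the holes; the buttons drawn are the pigeons.
To avoid 12 of any one colour, the worst case takes at most 11 of each colour, or every button of a colour that has fewer than 11.
That gives 11 + 7 + 11 + 11 + 5 + 11 + 11 + 11 + 7 + 6 + 11 = 102 buttons with no colour reaching 12.
The next button forces some colour to 12, so 102 + 1 = 103.

103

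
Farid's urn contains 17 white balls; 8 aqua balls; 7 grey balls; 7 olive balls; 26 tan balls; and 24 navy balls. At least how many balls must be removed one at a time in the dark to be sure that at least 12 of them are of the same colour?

By pigeonhole, put each drawn ball into a box by colour. The largest draw with every box below 12 takes min(count, 11) from each colour; colours with fewer than 11 contribute all they have.
Σ min(cᵢ, 11) = 11 + 8 + 7 + 7 + 11 + 11 = 55.
Draw number 55 + 1 = 56 must push one box to 12.

56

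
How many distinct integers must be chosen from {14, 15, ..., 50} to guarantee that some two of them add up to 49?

27

Two chosen integers sum to 49 exactly when both halves of some pair {x, 49−x} with 14 ≤ x ≤ 49−x ≤ 35 are chosen — 11 such pairs.
The remaining 15 elements (those with no distinct partner in range) can never complete a 49-sum, so the worst case takes all of them and one from each pair: 15 + 11 = 26.
The 27th integer has to be the second member of some pair, so 26 + 1 = 27.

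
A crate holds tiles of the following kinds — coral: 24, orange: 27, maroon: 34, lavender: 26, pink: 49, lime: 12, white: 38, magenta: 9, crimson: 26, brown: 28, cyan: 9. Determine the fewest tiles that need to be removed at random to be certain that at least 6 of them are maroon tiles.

In the worst case for collecting maroon tiles, every non-maroon tile comes out first.
There are 24 + 27 + 26 + 49 + 12 + 38 + 9 + 26 + 28 + 9 = 248 non-maroon tiles altogether.
After those, each further tile must be maroon, so 248 + 6 = 254 draws guarantee 6 maroon tiles.

254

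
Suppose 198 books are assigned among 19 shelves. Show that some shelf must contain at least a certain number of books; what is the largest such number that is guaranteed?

The 19 shelves are the holes and the 198 books are the pigeons.
If every shelf held at most 10 books, the total would be at most 19 × 10 = 190, which is less than 198.
So some shelf holds at least ⌈198/19⌉ = 11 books.

11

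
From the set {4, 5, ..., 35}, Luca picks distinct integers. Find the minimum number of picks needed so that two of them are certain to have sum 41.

A set avoiding the sum 41 can contain at most one of each pair {x, 41−x}, plus the 2 elements whose complement lies outside the range.
The integers 4, …, 20 (17 of them) are such a set: any two sum to at least 4+5 = 9 and at most 19+20 = 39 < 41.
By the pigeonhole principle, any 18th integer completes one of the 15 pairs, so 18 choices force a sum of 41.

18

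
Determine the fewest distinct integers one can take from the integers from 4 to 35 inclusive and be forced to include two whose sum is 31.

21

Group the elements by complementary pair {x, 31−x}: {4,27}, {5,26}, {6,25}, …, giving 12 two-element pairs and 8 integers whose partner 31−x falls outside [4,35].
Treating each of those 20 groups as a pigeonhole, one can pick one integer per group — 20 integers — with no two summing to 31.
The 21st integer lands in an occupied pair, forcing a sum of 31.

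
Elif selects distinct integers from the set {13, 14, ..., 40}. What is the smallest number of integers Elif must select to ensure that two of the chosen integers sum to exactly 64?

21

Two chosen integers sum to 64 exactly when both halves of some pair {x, 64−x} with 24 ≤ x ≤ 64−x ≤ 40 are chosen — 8 such pairs.
The remaining 12 elements (those with no distinct partner in range) can never complete a 64-sum, so the worst case takes all of them and one from each pair: 12 + 8 = 20.
By pigeonhole, the 21st integer has to be the second member of some pair, so 20 + 1 = 21.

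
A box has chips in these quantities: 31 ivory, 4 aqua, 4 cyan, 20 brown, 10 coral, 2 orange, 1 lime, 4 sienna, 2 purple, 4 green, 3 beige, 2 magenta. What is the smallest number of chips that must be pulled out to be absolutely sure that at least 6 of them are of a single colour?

An adversary could hand out at most 5 chips per colour (9 colours run out sooner): 5 + 4 + 4 + 5 + 5 + 2 + 1 + 4 + 2 + 4 + 3 + 2 = 41 chips and still no colour has 6.
One more chip lands in a colour already at 5, so 42 draws are enough and 41 are not.

42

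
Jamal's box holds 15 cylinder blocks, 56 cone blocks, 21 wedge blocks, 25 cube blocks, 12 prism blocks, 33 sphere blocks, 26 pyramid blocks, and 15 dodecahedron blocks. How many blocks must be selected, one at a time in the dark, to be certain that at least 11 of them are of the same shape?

81

An adversary could hand out at most 10 blocks per shape: 10 + 10 + 10 + 10 + 10 + 10 + 10 + 10 = 80 blocks and still no shape has 11.
Pigeonhole: one more block lands in a shape already at 10, so 81 draws are enough and 80 are not.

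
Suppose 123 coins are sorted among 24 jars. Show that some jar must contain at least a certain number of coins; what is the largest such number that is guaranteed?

The 24 jars are the holes and the 123 coins are the pigeons.
If every jar held at most 5 coins, the total would be at most 24 × 5 = 120, which is less than 123.
So some jar holds at least ⌈123/24⌉ = 6 coins.

6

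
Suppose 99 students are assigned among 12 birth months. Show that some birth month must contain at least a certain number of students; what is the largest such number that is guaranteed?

9

The 12 birth months are the holes and the 99 students are the pigeons.
If every birth month held at most 8 students, the total would be at most 12 × 8 = 96, which is less than 99.
So some birth month holds at least ⌈99/12⌉ = 9 students.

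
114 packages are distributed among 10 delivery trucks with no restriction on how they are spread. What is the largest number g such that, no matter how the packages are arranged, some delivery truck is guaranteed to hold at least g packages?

12

The 10 delivery trucks are the holes and the 114 packages are the pigeons.
If every delivery truck held at most 11 packages, the total would be at most 10 × 11 = 110, which is less than 114.
So some delivery truck holds at least ⌈114/10⌉ = 12 packages.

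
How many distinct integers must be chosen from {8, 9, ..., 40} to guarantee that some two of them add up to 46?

19

A set avoiding the sum 46 can contain at most one of each pair {x, 46−x}, plus the 3 elements whose complement lies outside the range or equal to its own complement.
The integers 23, …, 40 (18 of them) are such a set: any two sum to at least 23+24 = 47 > 46.
Any 19th integer completes one of the 15 pairs, so 19 choices force a sum of 46.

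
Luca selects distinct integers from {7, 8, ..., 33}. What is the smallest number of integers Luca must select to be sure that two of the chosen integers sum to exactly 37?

16

Two chosen integers sum to 37 exactly when both halves of some pair {x, 37−x} with 7 ≤ x ≤ 37−x ≤ 30 are chosen — 12 such pairs.
The remaining 3 elements (those with no distinct partner in range) can never complete a 37-sum, so the worst case takes all of them and one from each pair: 3 + 12 = 15.
The 16th integer has to be the second member of some pair, so 15 + 1 = 16.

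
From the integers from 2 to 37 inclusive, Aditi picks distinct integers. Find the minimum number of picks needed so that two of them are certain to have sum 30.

A set avoiding the sum 30 can contain at most one of each pair {x, 30−x}, plus the 10 elements whose complement lies outside the range or equal to its own complement.
The integers 15, …, 37 (23 of them) are such a set: any two sum to at least 15+16 = 31 > 30.
By pigeonhole, any 24th integer completes one of the 13 pairs, so 24 choices force a sum of 30.

24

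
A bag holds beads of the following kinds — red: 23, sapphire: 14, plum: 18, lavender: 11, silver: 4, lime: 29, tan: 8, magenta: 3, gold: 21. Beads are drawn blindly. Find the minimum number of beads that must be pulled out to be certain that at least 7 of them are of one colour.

The 9 colours are the holes; the beads drawn are the pigeons.
To avoid 7 of any one colour, the worst case takes at most 6 of each colour, or every bead of a colour that has fewer than 6.
That gives 6 + 6 + 6 + 6 + 4 + 6 + 6 + 3 + 6 = 49 beads with no colour reaching 7.
The next bead forces some colour to 7, so 49 + 1 = 50.

50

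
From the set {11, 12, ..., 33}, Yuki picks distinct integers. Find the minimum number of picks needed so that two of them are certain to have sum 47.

Group the elements by complementary pair {x, 47−x}: {14,33}, {15,32}, {16,31}, …, giving 10 two-element pairs and 3 integers whose partner 47−x falls outside [11,33].
Treating each of those 13 groups as a pigeonhole, one can pick one integer per group — 13 integers — with no two summing to 47.
The 14th integer lands in an occupied pair, forcing a sum of 47.

14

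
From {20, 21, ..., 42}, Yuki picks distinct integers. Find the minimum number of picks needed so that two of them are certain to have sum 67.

A set avoiding the sum 67 can contain at most one of each pair {x, 67−x}, plus the 5 elements whose complement lies outside the range.
The integers 20, …, 33 (14 of them) are such a set: any two sum to at least 20+21 = 41 and at most 32+33 = 65 < 67.
By pigeonhole, any 15th integer completes one of the 9 pairs, so 15 choices force a sum of 67.

15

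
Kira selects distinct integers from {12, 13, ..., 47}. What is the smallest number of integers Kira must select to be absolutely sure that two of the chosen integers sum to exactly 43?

Two chosen integers sum to 43 exactly when both halves of some pair {x, 43−x} with 12 ≤ x ≤ 43−x ≤ 31 are chosen — 10 such pairs.
The remaining 16 elements (those with no distinct partner in range) can never complete a 43-sum, so the worst case takes all of them and one from each pair: 16 + 10 = 26.
By the pigeonhole principle, the 27th integer has to be the second member of some pair, so 26 + 1 = 27.

27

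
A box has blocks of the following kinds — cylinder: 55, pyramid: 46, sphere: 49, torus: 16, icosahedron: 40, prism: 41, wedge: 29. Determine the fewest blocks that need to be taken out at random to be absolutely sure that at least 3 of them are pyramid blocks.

In the worst case for collecting pyramid blocks, every non-pyramid block comes out first.
There are 55 + 49 + 16 + 40 + 41 + 29 = 230 non-pyramid blocks altogether.
After those, each further block must be pyramid, so 230 + 3 = 233 draws guarantee 3 pyramid blocks.

233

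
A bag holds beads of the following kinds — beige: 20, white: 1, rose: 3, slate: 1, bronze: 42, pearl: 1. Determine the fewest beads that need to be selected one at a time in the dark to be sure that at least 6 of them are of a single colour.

17

Put each drawn bead into a box by colour. The largest draw with every box below 6 takes min(count, 5) from each colour; colours with fewer than 5 contribute all they have.
Σ min(cᵢ, 5) = 5 + 1 + 3 + 1 + 5 + 1 = 16.
Draw number 16 + 1 = 17 must push one box to 6.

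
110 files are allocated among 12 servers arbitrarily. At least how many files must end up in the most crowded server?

The 12 servers are the holes and the 110 files are the pigeons.
If every server held at most 9 files, the total would be at most 12 × 9 = 108, which is less than 110.
So some server holds at least ⌈110/12⌉ = 10 files.

10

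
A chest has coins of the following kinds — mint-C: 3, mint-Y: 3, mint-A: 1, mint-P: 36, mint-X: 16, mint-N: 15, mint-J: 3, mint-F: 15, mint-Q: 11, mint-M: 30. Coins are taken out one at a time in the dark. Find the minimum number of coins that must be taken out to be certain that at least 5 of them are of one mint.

35

By the pigeonhole principle, the 10 mints are the holes; the coins drawn are the pigeons.
To avoid 5 of any one mint, the worst case takes at most 4 of each mint, or every coin of a mint that has fewer than 4.
That gives 3 + 3 + 1 + 4 + 4 + 4 + 3 + 4 + 4 + 4 = 34 coins with no mint reaching 5.
The next coin forces some mint to 5, so 34 + 1 = 35.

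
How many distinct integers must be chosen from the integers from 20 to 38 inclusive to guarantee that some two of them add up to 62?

A set avoiding the sum 62 can contain at most one of each pair {x, 62−x}, plus the 5 elements whose complement lies outside the range or equal to its own complement.
The integers 20, …, 31 (12 of them) are such a set: any two sum to at least 20+21 = 41 and at most 30+31 = 61 < 62.
Pigeonhole: any 13th integer completes one of the 7 pairs, so 13 choices force a sum of 62.

13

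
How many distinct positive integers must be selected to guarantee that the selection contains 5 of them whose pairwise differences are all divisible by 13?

53

Integers whose pairwise differences are multiples of 13 are exactly those sharing a remainder mod 13. Pigeonhole: the 13 residue classes mod 13 are the pigeonholes.
With 52 integers one could put 4 in each residue class and have no class reach 5.
The 53rd integer pushes some class to 5, so 13·4 + 1 = 53.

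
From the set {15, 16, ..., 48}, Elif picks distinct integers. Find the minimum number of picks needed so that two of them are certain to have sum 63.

Group the elements by complementary pair {x, 63−x}: {15,48}, {16,47}, {17,46}, …, giving 17 two-element pairs.
Treating each of those 17 groups as a pigeonhole, one can pick one integer per group — 17 integers — with no two summing to 63.
The 18th integer lands in an occupied pair, forcing a sum of 63.

18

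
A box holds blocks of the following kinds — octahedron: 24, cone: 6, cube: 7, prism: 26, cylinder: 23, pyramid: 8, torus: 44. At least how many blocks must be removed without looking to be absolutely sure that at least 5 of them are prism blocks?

In the worst case for collecting prism blocks, every non-prism block comes out first.
There are 24 + 6 + 7 + 23 + 8 + 44 = 112 non-prism blocks altogether.
After those, each further block must be prism, so 112 + 5 = 117 draws guarantee 5 prism blocks.

117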